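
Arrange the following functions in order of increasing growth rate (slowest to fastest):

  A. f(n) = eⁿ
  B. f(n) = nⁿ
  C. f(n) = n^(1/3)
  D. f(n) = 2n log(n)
C < D < A < B

Comparing growth rates:
C = n^(1/3) is O(n^(1/3))
D = 2n log(n) is O(n log n)
A = eⁿ is O(eⁿ)
B = nⁿ is O(nⁿ)

Therefore, the order from slowest to fastest is: C < D < A < B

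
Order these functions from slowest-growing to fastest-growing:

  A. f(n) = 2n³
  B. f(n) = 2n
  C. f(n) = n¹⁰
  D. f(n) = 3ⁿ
B < A < C < D

Comparing growth rates:
B = 2n is O(n)
A = 2n³ is O(n³)
C = n¹⁰ is O(n¹⁰)
D = 3ⁿ is O(3ⁿ)

Therefore, the order from slowest to fastest is: B < A < C < D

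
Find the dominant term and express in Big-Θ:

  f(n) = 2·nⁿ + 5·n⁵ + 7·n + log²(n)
Θ(nⁿ)

Order the terms by growth rate: log²(n) ≺ 7·n ≺ 5·n⁵ ≺ 2·nⁿ.
The fastest-growing term 2·nⁿ dominates as n → ∞; dropping its constant factor gives Θ(nⁿ).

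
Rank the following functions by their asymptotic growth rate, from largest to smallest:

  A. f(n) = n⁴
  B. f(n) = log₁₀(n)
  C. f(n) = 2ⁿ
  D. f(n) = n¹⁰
C > D > A > B

Comparing growth rates:
C = 2ⁿ is O(2ⁿ)
D = n¹⁰ is O(n¹⁰)
A = n⁴ is O(n⁴)
B = log₁₀(n) is O(log n)

Therefore, the order from fastest to slowest is: C > D > A > B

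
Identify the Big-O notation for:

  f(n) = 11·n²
O(n²)

The dominant term in 11·n² is 11·n², which is Θ(n²).
Constants are absorbed, so the tightest bound is O(n²).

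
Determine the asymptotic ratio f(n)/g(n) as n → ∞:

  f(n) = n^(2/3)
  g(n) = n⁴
0

Since n^(2/3) (O(n^(2/3))) grows slower than n⁴ (O(n⁴)),
the ratio f(n)/g(n) → 0 as n → ∞.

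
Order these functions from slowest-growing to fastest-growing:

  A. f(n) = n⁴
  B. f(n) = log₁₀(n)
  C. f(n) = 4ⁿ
B < A < C

Comparing growth rates:
B = log₁₀(n) is O(log n)
A = n⁴ is O(n⁴)
C = 4ⁿ is O(4ⁿ)

Therefore, the order from slowest to fastest is: B < A < C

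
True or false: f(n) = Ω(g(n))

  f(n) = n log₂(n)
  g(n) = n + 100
True

f(n) = n log₂(n) is O(n log n), and g(n) = n + 100 is O(n).
Since O(n log n) grows at least as fast as O(n), f(n) = Ω(g(n)) is true.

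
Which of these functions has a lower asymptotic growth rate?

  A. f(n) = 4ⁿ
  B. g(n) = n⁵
B

f(n) = 4ⁿ is O(4ⁿ), while g(n) = n⁵ is O(n⁵).
Since O(n⁵) grows slower than O(4ⁿ), g(n) is dominated.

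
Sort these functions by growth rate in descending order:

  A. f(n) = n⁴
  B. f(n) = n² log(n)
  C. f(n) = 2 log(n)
A > B > C

Comparing growth rates:
A = n⁴ is O(n⁴)
B = n² log(n) is O(n² log n)
C = 2 log(n) is O(log n)

Therefore, the order from fastest to slowest is: A > B > C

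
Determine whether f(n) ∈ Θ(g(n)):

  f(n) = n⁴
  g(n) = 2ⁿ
False

f(n) = n⁴ is O(n⁴), and g(n) = 2ⁿ is O(2ⁿ).
Since they have different growth rates, f(n) = Θ(g(n)) is false.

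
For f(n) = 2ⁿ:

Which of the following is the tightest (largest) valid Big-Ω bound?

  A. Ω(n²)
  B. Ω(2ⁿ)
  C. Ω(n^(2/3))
B

f(n) = 2ⁿ is Ω(2ⁿ).
All listed options are valid Big-Ω bounds (lower bounds),
but Ω(2ⁿ) is the tightest (largest valid bound).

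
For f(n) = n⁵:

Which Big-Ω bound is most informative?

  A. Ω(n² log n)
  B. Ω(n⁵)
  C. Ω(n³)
B

f(n) = n⁵ is Ω(n⁵).
All listed options are valid Big-Ω bounds (lower bounds),
but Ω(n⁵) is the tightest (largest valid bound).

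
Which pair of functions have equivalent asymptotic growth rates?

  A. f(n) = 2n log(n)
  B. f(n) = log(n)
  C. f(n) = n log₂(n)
A and C

Examining each function:
  A. 2n log(n) is O(n log n)
  B. log(n) is O(log n)
  C. n log₂(n) is O(n log n)

Functions A and C both have the same complexity class.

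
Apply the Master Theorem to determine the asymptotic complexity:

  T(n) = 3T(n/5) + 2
Θ(n^log₅(3))

Master Theorem: a = 3, b = 5, f(n) = 2.
Compute the critical exponent d = log₅(3) = 0.683.
Compare f(n) = Θ(1) against n^d:
  k = 0 < d = 0.683, so f(n) = O(n^(d-ε)) — Case 1.
  The recursion cost dominates: T(n) = Θ(n^d) = Θ(n^log₅(3)).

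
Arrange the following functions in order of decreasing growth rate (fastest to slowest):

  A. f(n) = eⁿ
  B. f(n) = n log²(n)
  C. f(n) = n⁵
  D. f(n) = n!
D > A > C > B

Comparing growth rates:
D = n! is O(n!)
A = eⁿ is O(eⁿ)
C = n⁵ is O(n⁵)
B = n log²(n) is O(n log² n)

Therefore, the order from fastest to slowest is: D > A > C > B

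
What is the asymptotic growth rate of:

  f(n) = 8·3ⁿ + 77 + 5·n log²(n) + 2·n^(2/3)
Θ(3ⁿ)

Order the terms by growth rate: 77 ≺ 2·n^(2/3) ≺ 5·n log²(n) ≺ 8·3ⁿ.
The fastest-growing term 8·3ⁿ dominates as n → ∞; dropping its constant factor gives Θ(3ⁿ).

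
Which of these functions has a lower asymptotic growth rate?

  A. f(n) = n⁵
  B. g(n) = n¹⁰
A

f(n) = n⁵ is O(n⁵), while g(n) = n¹⁰ is O(n¹⁰).
Since O(n⁵) grows slower than O(n¹⁰), f(n) is dominated.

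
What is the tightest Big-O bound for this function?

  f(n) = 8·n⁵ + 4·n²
O(n⁵)

The dominant term in 8·n⁵ + 4·n² is 8·n⁵, which is Θ(n⁵).
Lower-order terms (4·n²) are asymptotically negligible.
Constants are absorbed, so the tightest bound is O(n⁵).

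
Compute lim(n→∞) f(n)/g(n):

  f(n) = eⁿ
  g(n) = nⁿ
0

Since eⁿ (O(eⁿ)) grows slower than nⁿ (O(nⁿ)),
the ratio f(n)/g(n) → 0 as n → ∞.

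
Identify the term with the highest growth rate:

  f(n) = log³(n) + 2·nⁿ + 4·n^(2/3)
2·nⁿ

Looking at each term:
  - log³(n) is O(log³ n)
  - 2·nⁿ is O(nⁿ)
  - 4·n^(2/3) is O(n^(2/3))

The term 2·nⁿ (O(nⁿ)) grows fastest and dominates all others.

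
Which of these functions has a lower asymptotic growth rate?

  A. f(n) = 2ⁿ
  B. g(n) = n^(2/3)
B

f(n) = 2ⁿ is O(2ⁿ), while g(n) = n^(2/3) is O(n^(2/3)).
Since O(n^(2/3)) grows slower than O(2ⁿ), g(n) is dominated.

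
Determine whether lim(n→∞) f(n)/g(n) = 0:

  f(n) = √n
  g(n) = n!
True

f(n) = √n is O(√n), and g(n) = n! is O(n!).
Since O(√n) grows strictly slower than O(n!), f(n) = o(g(n)) is true.
This means lim(n→∞) f(n)/g(n) = 0.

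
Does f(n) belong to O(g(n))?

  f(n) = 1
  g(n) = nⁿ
True

f(n) = 1 is O(1), and g(n) = nⁿ is O(nⁿ).
Since O(1) ⊆ O(nⁿ) (f grows no faster than g), f(n) = O(g(n)) is true.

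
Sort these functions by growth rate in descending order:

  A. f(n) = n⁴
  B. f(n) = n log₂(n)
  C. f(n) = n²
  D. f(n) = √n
A > C > B > D

Comparing growth rates:
A = n⁴ is O(n⁴)
C = n² is O(n²)
B = n log₂(n) is O(n log n)
D = √n is O(√n)

Therefore, the order from fastest to slowest is: A > C > B > D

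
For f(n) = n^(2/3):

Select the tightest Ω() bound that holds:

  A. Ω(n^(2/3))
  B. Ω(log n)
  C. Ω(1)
A

f(n) = n^(2/3) is Ω(n^(2/3)).
All listed options are valid Big-Ω bounds (lower bounds),
but Ω(n^(2/3)) is the tightest (largest valid bound).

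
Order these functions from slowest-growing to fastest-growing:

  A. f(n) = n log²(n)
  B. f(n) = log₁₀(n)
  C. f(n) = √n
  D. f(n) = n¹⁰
B < C < A < D

Comparing growth rates:
B = log₁₀(n) is O(log n)
C = √n is O(√n)
A = n log²(n) is O(n log² n)
D = n¹⁰ is O(n¹⁰)

Therefore, the order from slowest to fastest is: B < C < A < D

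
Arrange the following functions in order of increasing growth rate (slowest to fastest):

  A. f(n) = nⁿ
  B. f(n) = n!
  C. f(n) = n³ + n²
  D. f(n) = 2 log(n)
D < C < B < A

Comparing growth rates:
D = 2 log(n) is O(log n)
C = n³ + n² is O(n³)
B = n! is O(n!)
A = nⁿ is O(nⁿ)

Therefore, the order from slowest to fastest is: D < C < B < A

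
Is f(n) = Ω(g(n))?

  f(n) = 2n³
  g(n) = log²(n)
True

f(n) = 2n³ is O(n³), and g(n) = log²(n) is O(log² n).
Since O(n³) grows at least as fast as O(log² n), f(n) = Ω(g(n)) is true.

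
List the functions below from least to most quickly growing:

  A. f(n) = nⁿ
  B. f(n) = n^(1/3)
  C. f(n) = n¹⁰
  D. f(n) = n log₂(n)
B < D < C < A

Comparing growth rates:
B = n^(1/3) is O(n^(1/3))
D = n log₂(n) is O(n log n)
C = n¹⁰ is O(n¹⁰)
A = nⁿ is O(nⁿ)

Therefore, the order from slowest to fastest is: B < D < C < A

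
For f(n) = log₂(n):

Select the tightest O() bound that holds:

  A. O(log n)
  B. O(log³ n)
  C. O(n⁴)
A

f(n) = log₂(n) is O(log n).
All listed options are valid Big-O bounds (upper bounds),
but O(log n) is the tightest (smallest valid bound).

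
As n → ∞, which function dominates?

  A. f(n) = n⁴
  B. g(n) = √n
A

f(n) = n⁴ is O(n⁴), while g(n) = √n is O(√n).
Since O(n⁴) grows faster than O(√n), f(n) dominates.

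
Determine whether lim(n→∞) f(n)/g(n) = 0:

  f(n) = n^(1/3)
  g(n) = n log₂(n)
True

f(n) = n^(1/3) is O(n^(1/3)), and g(n) = n log₂(n) is O(n log n).
Since O(n^(1/3)) grows strictly slower than O(n log n), f(n) = o(g(n)) is true.
This means lim(n→∞) f(n)/g(n) = 0.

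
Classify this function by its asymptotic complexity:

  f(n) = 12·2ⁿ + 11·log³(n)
O(2ⁿ)

The dominant term in 12·2ⁿ + 11·log³(n) is 12·2ⁿ, which is Θ(2ⁿ).
Lower-order terms (11·log³(n)) are asymptotically negligible.
Constants are absorbed, so the tightest bound is O(2ⁿ).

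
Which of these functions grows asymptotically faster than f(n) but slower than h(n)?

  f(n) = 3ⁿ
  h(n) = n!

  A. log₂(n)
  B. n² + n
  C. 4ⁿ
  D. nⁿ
C

We need g(n) with 3ⁿ = o(g(n)) and g(n) = o(n!), i.e. O(3ⁿ) ≺ g ≺ O(n!).
Check each option:
  A. log₂(n) — O(log n) does not grow strictly faster than f(n)
  B. n² + n — O(n²) does not grow strictly faster than f(n)
  C. 4ⁿ — O(4ⁿ) is strictly between O(3ⁿ) and O(n!) ✓
  D. nⁿ — O(nⁿ) does not grow strictly slower than h(n)

Only option C (4ⁿ) lies strictly between.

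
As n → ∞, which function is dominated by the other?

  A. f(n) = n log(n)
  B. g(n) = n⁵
A

f(n) = n log(n) is O(n log n), while g(n) = n⁵ is O(n⁵).
Since O(n log n) grows slower than O(n⁵), f(n) is dominated.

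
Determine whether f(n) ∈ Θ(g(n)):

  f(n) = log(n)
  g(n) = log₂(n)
True

f(n) = log(n) and g(n) = log₂(n) are both O(log n).
Since they have the same asymptotic growth rate, f(n) = Θ(g(n)) is true.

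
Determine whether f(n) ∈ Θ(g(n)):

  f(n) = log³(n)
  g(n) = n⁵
False

f(n) = log³(n) is O(log³ n), and g(n) = n⁵ is O(n⁵).
Since they have different growth rates, f(n) = Θ(g(n)) is false.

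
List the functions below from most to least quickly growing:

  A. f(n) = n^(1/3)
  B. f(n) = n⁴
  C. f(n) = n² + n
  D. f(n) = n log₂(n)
B > C > D > A

Comparing growth rates:
B = n⁴ is O(n⁴)
C = n² + n is O(n²)
D = n log₂(n) is O(n log n)
A = n^(1/3) is O(n^(1/3))

Therefore, the order from fastest to slowest is: B > C > D > A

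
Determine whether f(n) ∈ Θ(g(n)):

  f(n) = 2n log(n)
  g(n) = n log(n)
True

f(n) = 2n log(n) and g(n) = n log(n) are both O(n log n).
Since they have the same asymptotic growth rate, f(n) = Θ(g(n)) is true.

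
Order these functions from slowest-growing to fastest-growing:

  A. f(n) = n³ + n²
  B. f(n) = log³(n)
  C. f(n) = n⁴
B < A < C

Comparing growth rates:
B = log³(n) is O(log³ n)
A = n³ + n² is O(n³)
C = n⁴ is O(n⁴)

Therefore, the order from slowest to fastest is: B < A < C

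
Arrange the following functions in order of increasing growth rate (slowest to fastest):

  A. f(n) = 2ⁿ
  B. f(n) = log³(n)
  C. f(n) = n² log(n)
B < C < A

Comparing growth rates:
B = log³(n) is O(log³ n)
C = n² log(n) is O(n² log n)
A = 2ⁿ is O(2ⁿ)

Therefore, the order from slowest to fastest is: B < C < A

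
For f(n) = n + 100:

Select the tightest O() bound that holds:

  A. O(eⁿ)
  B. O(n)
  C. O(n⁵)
B

f(n) = n + 100 is O(n).
All listed options are valid Big-O bounds (upper bounds),
but O(n) is the tightest (smallest valid bound).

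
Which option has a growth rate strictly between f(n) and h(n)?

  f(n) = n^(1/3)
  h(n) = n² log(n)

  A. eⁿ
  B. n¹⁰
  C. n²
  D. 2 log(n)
C

We need g(n) with n^(1/3) = o(g(n)) and g(n) = o(n² log(n)), i.e. O(n^(1/3)) ≺ g ≺ O(n² log n).
Check each option:
  A. eⁿ — O(eⁿ) does not grow strictly slower than h(n)
  B. n¹⁰ — O(n¹⁰) does not grow strictly slower than h(n)
  C. n² — O(n²) is strictly between O(n^(1/3)) and O(n² log n) ✓
  D. 2 log(n) — O(log n) does not grow strictly faster than f(n)

Only option C (n²) lies strictly between.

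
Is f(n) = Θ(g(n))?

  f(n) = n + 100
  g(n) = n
True

f(n) = n + 100 and g(n) = n are both O(n).
Since they have the same asymptotic growth rate, f(n) = Θ(g(n)) is true.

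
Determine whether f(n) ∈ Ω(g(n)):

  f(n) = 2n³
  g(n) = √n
True

f(n) = 2n³ is O(n³), and g(n) = √n is O(√n).
Since O(n³) grows at least as fast as O(√n), f(n) = Ω(g(n)) is true.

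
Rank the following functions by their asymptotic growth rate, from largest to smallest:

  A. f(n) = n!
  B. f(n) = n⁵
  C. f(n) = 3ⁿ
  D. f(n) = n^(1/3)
A > C > B > D

Comparing growth rates:
A = n! is O(n!)
C = 3ⁿ is O(3ⁿ)
B = n⁵ is O(n⁵)
D = n^(1/3) is O(n^(1/3))

Therefore, the order from fastest to slowest is: A > C > B > D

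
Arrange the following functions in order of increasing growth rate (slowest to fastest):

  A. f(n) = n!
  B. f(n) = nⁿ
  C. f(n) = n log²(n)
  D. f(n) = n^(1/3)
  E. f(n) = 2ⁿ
D < C < E < A < B

Comparing growth rates:
D = n^(1/3) is O(n^(1/3))
C = n log²(n) is O(n log² n)
E = 2ⁿ is O(2ⁿ)
A = n! is O(n!)
B = nⁿ is O(nⁿ)

Therefore, the order from slowest to fastest is: D < C < E < A < B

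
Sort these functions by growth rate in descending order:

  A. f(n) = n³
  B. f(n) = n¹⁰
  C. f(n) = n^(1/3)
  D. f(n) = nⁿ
D > B > A > C

Comparing growth rates:
D = nⁿ is O(nⁿ)
B = n¹⁰ is O(n¹⁰)
A = n³ is O(n³)
C = n^(1/3) is O(n^(1/3))

Therefore, the order from fastest to slowest is: D > B > A > C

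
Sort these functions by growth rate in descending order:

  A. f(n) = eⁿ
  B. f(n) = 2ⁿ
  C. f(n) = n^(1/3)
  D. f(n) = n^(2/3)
A > B > D > C

Comparing growth rates:
A = eⁿ is O(eⁿ)
B = 2ⁿ is O(2ⁿ)
D = n^(2/3) is O(n^(2/3))
C = n^(1/3) is O(n^(1/3))

Therefore, the order from fastest to slowest is: A > B > D > C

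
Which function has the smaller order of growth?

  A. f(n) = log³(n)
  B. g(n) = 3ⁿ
A

f(n) = log³(n) is O(log³ n), while g(n) = 3ⁿ is O(3ⁿ).
Since O(log³ n) grows slower than O(3ⁿ), f(n) is dominated.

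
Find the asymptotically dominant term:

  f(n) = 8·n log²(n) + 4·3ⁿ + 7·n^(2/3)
4·3ⁿ

Looking at each term:
  - 8·n log²(n) is O(n log² n)
  - 4·3ⁿ is O(3ⁿ)
  - 7·n^(2/3) is O(n^(2/3))

The term 4·3ⁿ (O(3ⁿ)) grows fastest and dominates all others.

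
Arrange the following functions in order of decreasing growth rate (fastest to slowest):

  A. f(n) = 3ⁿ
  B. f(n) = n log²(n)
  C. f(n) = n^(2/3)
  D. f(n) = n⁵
A > D > B > C

Comparing growth rates:
A = 3ⁿ is O(3ⁿ)
D = n⁵ is O(n⁵)
B = n log²(n) is O(n log² n)
C = n^(2/3) is O(n^(2/3))

Therefore, the order from fastest to slowest is: A > D > B > C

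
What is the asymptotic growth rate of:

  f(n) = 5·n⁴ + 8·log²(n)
Θ(n⁴)

Order the terms by growth rate: 8·log²(n) ≺ 5·n⁴.
The fastest-growing term 5·n⁴ dominates as n → ∞; dropping its constant factor gives Θ(n⁴).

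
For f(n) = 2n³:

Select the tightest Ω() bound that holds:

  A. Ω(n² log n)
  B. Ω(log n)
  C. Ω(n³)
C

f(n) = 2n³ is Ω(n³).
All listed options are valid Big-Ω bounds (lower bounds),
but Ω(n³) is the tightest (largest valid bound).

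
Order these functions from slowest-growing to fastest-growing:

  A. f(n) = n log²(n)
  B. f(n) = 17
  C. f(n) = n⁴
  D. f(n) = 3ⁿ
B < A < C < D

Comparing growth rates:
B = 17 is O(1)
A = n log²(n) is O(n log² n)
C = n⁴ is O(n⁴)
D = 3ⁿ is O(3ⁿ)

Therefore, the order from slowest to fastest is: B < A < C < D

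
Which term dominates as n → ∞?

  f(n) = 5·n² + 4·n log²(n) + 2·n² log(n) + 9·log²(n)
2·n² log(n)

Looking at each term:
  - 5·n² is O(n²)
  - 4·n log²(n) is O(n log² n)
  - 2·n² log(n) is O(n² log n)
  - 9·log²(n) is O(log² n)

The term 2·n² log(n) (O(n² log n)) grows fastest and dominates all others.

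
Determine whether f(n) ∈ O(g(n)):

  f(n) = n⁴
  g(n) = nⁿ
True

f(n) = n⁴ is O(n⁴), and g(n) = nⁿ is O(nⁿ).
Since O(n⁴) ⊆ O(nⁿ) (f grows no faster than g), f(n) = O(g(n)) is true.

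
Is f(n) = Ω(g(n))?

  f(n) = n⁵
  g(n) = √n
True

f(n) = n⁵ is O(n⁵), and g(n) = √n is O(√n).
Since O(n⁵) grows at least as fast as O(√n), f(n) = Ω(g(n)) is true.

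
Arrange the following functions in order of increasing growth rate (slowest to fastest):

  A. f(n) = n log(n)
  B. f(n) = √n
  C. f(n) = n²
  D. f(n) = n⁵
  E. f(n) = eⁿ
B < A < C < D < E

Comparing growth rates:
B = √n is O(√n)
A = n log(n) is O(n log n)
C = n² is O(n²)
D = n⁵ is O(n⁵)
E = eⁿ is O(eⁿ)

Therefore, the order from slowest to fastest is: B < A < C < D < E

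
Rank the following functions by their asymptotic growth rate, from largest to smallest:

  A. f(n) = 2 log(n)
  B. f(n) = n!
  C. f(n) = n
B > C > A

Comparing growth rates:
B = n! is O(n!)
C = n is O(n)
A = 2 log(n) is O(log n)

Therefore, the order from fastest to slowest is: B > C > A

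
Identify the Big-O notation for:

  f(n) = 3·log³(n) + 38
O(log³ n)

The dominant term in 3·log³(n) + 38 is 3·log³(n), which is Θ(log³ n).
Lower-order terms (38) are asymptotically negligible.
Constants are absorbed, so the tightest bound is O(log³ n).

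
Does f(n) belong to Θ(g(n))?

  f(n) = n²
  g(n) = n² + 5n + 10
True

f(n) = n² and g(n) = n² + 5n + 10 are both O(n²).
Since they have the same asymptotic growth rate, f(n) = Θ(g(n)) is true.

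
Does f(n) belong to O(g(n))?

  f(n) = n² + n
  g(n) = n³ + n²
True

f(n) = n² + n is O(n²), and g(n) = n³ + n² is O(n³).
Since O(n²) ⊆ O(n³) (f grows no faster than g), f(n) = O(g(n)) is true.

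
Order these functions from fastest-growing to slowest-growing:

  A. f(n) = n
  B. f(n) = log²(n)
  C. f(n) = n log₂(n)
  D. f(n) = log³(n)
C > A > D > B

Comparing growth rates:
C = n log₂(n) is O(n log n)
A = n is O(n)
D = log³(n) is O(log³ n)
B = log²(n) is O(log² n)

Therefore, the order from fastest to slowest is: C > A > D > B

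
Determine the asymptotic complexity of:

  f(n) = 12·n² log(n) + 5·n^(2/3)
O(n² log n)

The dominant term in 12·n² log(n) + 5·n^(2/3) is 12·n² log(n), which is Θ(n² log n).
Lower-order terms (5·n^(2/3)) are asymptotically negligible.
Constants are absorbed, so the tightest bound is O(n² log n).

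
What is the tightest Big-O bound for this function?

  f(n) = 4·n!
O(n!)

The dominant term in 4·n! is 4·n!, which is Θ(n!).
Constants are absorbed, so the tightest bound is O(n!).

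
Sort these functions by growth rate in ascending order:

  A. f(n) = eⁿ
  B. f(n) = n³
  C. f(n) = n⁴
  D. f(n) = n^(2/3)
D < B < C < A

Comparing growth rates:
D = n^(2/3) is O(n^(2/3))
B = n³ is O(n³)
C = n⁴ is O(n⁴)
A = eⁿ is O(eⁿ)

Therefore, the order from slowest to fastest is: D < B < C < A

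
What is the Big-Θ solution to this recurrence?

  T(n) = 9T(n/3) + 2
Θ(n²)

Master Theorem: a = 9, b = 3, f(n) = 2.
Compute the critical exponent d = log₃(9) = 2.
Compare f(n) = Θ(1) against n^d:
  k = 0 < d = 2, so f(n) = O(n^(d-ε)) — Case 1.
  The recursion cost dominates: T(n) = Θ(n^d) = Θ(n²).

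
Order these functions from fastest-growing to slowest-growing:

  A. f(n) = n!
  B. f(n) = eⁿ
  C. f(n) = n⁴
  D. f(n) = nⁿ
D > A > B > C

Comparing growth rates:
D = nⁿ is O(nⁿ)
A = n! is O(n!)
B = eⁿ is O(eⁿ)
C = n⁴ is O(n⁴)

Therefore, the order from fastest to slowest is: D > A > B > C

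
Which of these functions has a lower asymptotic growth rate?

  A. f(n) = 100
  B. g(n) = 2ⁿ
A

f(n) = 100 is O(1), while g(n) = 2ⁿ is O(2ⁿ).
Since O(1) grows slower than O(2ⁿ), f(n) is dominated.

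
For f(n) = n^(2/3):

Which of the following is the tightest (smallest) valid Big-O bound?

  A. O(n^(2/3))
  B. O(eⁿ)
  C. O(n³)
A

f(n) = n^(2/3) is O(n^(2/3)).
All listed options are valid Big-O bounds (upper bounds),
but O(n^(2/3)) is the tightest (smallest valid bound).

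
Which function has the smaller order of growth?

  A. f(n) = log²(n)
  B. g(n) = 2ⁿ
A

f(n) = log²(n) is O(log² n), while g(n) = 2ⁿ is O(2ⁿ).
Since O(log² n) grows slower than O(2ⁿ), f(n) is dominated.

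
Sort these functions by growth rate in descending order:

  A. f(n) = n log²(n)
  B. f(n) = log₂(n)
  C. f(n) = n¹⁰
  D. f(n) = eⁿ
D > C > A > B

Comparing growth rates:
D = eⁿ is O(eⁿ)
C = n¹⁰ is O(n¹⁰)
A = n log²(n) is O(n log² n)
B = log₂(n) is O(log n)

Therefore, the order from fastest to slowest is: D > C > A > B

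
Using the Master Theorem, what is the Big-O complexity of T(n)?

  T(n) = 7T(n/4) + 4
Θ(n^log₄(7))

Master Theorem: a = 7, b = 4, f(n) = 4.
Compute the critical exponent d = log₄(7) = 1.404.
Compare f(n) = Θ(1) against n^d:
  k = 0 < d = 1.404, so f(n) = O(n^(d-ε)) — Case 1.
  The recursion cost dominates: T(n) = Θ(n^d) = Θ(n^log₄(7)).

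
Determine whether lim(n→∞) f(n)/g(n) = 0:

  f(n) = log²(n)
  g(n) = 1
False

f(n) = log²(n) is O(log² n), and g(n) = 1 is O(1).
Since O(log² n) grows faster than or equal to O(1), f(n) = o(g(n)) is false.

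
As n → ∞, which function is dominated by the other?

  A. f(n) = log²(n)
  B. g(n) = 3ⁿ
A

f(n) = log²(n) is O(log² n), while g(n) = 3ⁿ is O(3ⁿ).
Since O(log² n) grows slower than O(3ⁿ), f(n) is dominated.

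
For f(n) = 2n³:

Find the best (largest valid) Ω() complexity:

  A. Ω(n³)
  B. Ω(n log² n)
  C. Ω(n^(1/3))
A

f(n) = 2n³ is Ω(n³).
All listed options are valid Big-Ω bounds (lower bounds),
but Ω(n³) is the tightest (largest valid bound).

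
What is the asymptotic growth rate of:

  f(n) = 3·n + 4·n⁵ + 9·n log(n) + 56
Θ(n⁵)

Order the terms by growth rate: 56 ≺ 3·n ≺ 9·n log(n) ≺ 4·n⁵.
The fastest-growing term 4·n⁵ dominates as n → ∞; dropping its constant factor gives Θ(n⁵).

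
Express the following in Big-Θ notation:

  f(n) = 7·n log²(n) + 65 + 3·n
Θ(n log² n)

Order the terms by growth rate: 65 ≺ 3·n ≺ 7·n log²(n).
The fastest-growing term 7·n log²(n) dominates as n → ∞; dropping its constant factor gives Θ(n log² n).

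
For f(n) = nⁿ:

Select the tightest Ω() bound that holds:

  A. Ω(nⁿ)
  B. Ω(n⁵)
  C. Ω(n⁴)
A

f(n) = nⁿ is Ω(nⁿ).
All listed options are valid Big-Ω bounds (lower bounds),
but Ω(nⁿ) is the tightest (largest valid bound).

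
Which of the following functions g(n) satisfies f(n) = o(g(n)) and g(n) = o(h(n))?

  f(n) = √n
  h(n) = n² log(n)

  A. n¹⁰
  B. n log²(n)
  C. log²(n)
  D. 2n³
B

We need g(n) with √n = o(g(n)) and g(n) = o(n² log(n)), i.e. O(√n) ≺ g ≺ O(n² log n).
Check each option:
  A. n¹⁰ — O(n¹⁰) does not grow strictly slower than h(n)
  B. n log²(n) — O(n log² n) is strictly between O(√n) and O(n² log n) ✓
  C. log²(n) — O(log² n) does not grow strictly faster than f(n)
  D. 2n³ — O(n³) does not grow strictly slower than h(n)

Only option B (n log²(n)) lies strictly between.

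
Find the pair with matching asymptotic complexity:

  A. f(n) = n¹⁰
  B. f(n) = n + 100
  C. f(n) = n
B and C

Examining each function:
  A. n¹⁰ is O(n¹⁰)
  B. n + 100 is O(n)
  C. n is O(n)

Functions B and C both have the same complexity class.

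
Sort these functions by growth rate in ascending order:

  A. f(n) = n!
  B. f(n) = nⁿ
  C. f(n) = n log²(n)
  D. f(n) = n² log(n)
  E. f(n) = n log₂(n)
E < C < D < A < B

Comparing growth rates:
E = n log₂(n) is O(n log n)
C = n log²(n) is O(n log² n)
D = n² log(n) is O(n² log n)
A = n! is O(n!)
B = nⁿ is O(nⁿ)

Therefore, the order from slowest to fastest is: E < C < D < A < B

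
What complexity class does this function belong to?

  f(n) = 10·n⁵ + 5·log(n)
O(n⁵)

The dominant term in 10·n⁵ + 5·log(n) is 10·n⁵, which is Θ(n⁵).
Lower-order terms (5·log(n)) are asymptotically negligible.
Constants are absorbed, so the tightest bound is O(n⁵).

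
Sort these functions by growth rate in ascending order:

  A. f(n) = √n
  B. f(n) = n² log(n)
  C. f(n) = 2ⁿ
A < B < C

Comparing growth rates:
A = √n is O(√n)
B = n² log(n) is O(n² log n)
C = 2ⁿ is O(2ⁿ)

Therefore, the order from slowest to fastest is: A < B < C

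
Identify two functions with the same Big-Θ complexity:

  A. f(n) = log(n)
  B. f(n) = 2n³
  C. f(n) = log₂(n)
A and C

Examining each function:
  A. log(n) is O(log n)
  B. 2n³ is O(n³)
  C. log₂(n) is O(log n)

Functions A and C both have the same complexity class.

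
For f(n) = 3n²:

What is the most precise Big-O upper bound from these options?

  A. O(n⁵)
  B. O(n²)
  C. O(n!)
B

f(n) = 3n² is O(n²).
All listed options are valid Big-O bounds (upper bounds),
but O(n²) is the tightest (smallest valid bound).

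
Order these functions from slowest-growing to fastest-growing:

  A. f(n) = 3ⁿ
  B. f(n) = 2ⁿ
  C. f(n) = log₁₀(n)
C < B < A

Comparing growth rates:
C = log₁₀(n) is O(log n)
B = 2ⁿ is O(2ⁿ)
A = 3ⁿ is O(3ⁿ)

Therefore, the order from slowest to fastest is: C < B < A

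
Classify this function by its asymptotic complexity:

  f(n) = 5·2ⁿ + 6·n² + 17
O(2ⁿ)

The dominant term in 5·2ⁿ + 6·n² + 17 is 5·2ⁿ, which is Θ(2ⁿ).
Lower-order terms (6·n², 17) are asymptotically negligible.
Constants are absorbed, so the tightest bound is O(2ⁿ).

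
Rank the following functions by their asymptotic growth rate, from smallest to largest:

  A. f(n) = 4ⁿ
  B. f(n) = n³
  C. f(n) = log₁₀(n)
C < B < A

Comparing growth rates:
C = log₁₀(n) is O(log n)
B = n³ is O(n³)
A = 4ⁿ is O(4ⁿ)

Therefore, the order from slowest to fastest is: C < B < A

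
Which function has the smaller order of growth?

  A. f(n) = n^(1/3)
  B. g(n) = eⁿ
A

f(n) = n^(1/3) is O(n^(1/3)), while g(n) = eⁿ is O(eⁿ).
Since O(n^(1/3)) grows slower than O(eⁿ), f(n) is dominated.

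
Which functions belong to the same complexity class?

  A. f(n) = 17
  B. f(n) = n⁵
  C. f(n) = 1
A and C

Examining each function:
  A. 17 is O(1)
  B. n⁵ is O(n⁵)
  C. 1 is O(1)

Functions A and C both have the same complexity class.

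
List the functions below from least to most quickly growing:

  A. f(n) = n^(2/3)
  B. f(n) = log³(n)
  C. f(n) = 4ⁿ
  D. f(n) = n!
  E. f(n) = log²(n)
E < B < A < C < D

Comparing growth rates:
E = log²(n) is O(log² n)
B = log³(n) is O(log³ n)
A = n^(2/3) is O(n^(2/3))
C = 4ⁿ is O(4ⁿ)
D = n! is O(n!)

Therefore, the order from slowest to fastest is: E < B < A < C < D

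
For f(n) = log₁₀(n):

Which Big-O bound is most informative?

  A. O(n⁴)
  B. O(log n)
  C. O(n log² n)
B

f(n) = log₁₀(n) is O(log n).
All listed options are valid Big-O bounds (upper bounds),
but O(log n) is the tightest (smallest valid bound).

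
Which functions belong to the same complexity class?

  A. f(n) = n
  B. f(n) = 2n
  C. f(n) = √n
A and B

Examining each function:
  A. n is O(n)
  B. 2n is O(n)
  C. √n is O(√n)

Functions A and B both have the same complexity class.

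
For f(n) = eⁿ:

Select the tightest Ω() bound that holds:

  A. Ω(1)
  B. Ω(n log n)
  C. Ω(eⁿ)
C

f(n) = eⁿ is Ω(eⁿ).
All listed options are valid Big-Ω bounds (lower bounds),
but Ω(eⁿ) is the tightest (largest valid bound).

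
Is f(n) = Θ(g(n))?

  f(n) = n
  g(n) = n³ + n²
False

f(n) = n is O(n), and g(n) = n³ + n² is O(n³).
Since they have different growth rates, f(n) = Θ(g(n)) is false.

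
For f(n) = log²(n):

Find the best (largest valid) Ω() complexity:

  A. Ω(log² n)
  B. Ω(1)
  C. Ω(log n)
A

f(n) = log²(n) is Ω(log² n).
All listed options are valid Big-Ω bounds (lower bounds),
but Ω(log² n) is the tightest (largest valid bound).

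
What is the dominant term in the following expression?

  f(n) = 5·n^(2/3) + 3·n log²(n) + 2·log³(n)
3·n log²(n)

Looking at each term:
  - 5·n^(2/3) is O(n^(2/3))
  - 3·n log²(n) is O(n log² n)
  - 2·log³(n) is O(log³ n)

The term 3·n log²(n) (O(n log² n)) grows fastest and dominates all others.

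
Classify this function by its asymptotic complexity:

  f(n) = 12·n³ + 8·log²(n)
O(n³)

The dominant term in 12·n³ + 8·log²(n) is 12·n³, which is Θ(n³).
Lower-order terms (8·log²(n)) are asymptotically negligible.
Constants are absorbed, so the tightest bound is O(n³).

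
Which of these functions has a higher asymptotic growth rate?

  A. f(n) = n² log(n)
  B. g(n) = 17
A

f(n) = n² log(n) is O(n² log n), while g(n) = 17 is O(1).
Since O(n² log n) grows faster than O(1), f(n) dominates.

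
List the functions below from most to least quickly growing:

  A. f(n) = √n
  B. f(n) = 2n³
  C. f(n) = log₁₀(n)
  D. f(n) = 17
B > A > C > D

Comparing growth rates:
B = 2n³ is O(n³)
A = √n is O(√n)
C = log₁₀(n) is O(log n)
D = 17 is O(1)

Therefore, the order from fastest to slowest is: B > A > C > D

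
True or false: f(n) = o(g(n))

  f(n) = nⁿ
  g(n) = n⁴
False

f(n) = nⁿ is O(nⁿ), and g(n) = n⁴ is O(n⁴).
Since O(nⁿ) grows faster than or equal to O(n⁴), f(n) = o(g(n)) is false.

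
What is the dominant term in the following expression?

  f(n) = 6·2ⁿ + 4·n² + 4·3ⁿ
4·3ⁿ

Looking at each term:
  - 6·2ⁿ is O(2ⁿ)
  - 4·n² is O(n²)
  - 4·3ⁿ is O(3ⁿ)

The term 4·3ⁿ (O(3ⁿ)) grows fastest and dominates all others.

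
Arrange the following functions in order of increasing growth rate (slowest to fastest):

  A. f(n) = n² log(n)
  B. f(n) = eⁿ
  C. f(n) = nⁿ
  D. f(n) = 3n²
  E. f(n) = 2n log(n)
E < D < A < B < C

Comparing growth rates:
E = 2n log(n) is O(n log n)
D = 3n² is O(n²)
A = n² log(n) is O(n² log n)
B = eⁿ is O(eⁿ)
C = nⁿ is O(nⁿ)

Therefore, the order from slowest to fastest is: E < D < A < B < C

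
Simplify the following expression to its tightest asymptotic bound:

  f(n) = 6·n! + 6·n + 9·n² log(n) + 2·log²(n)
Θ(n!)

Order the terms by growth rate: 2·log²(n) ≺ 6·n ≺ 9·n² log(n) ≺ 6·n!.
The fastest-growing term 6·n! dominates as n → ∞; dropping its constant factor gives Θ(n!).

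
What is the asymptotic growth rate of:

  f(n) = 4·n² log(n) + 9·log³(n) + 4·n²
Θ(n² log n)

Order the terms by growth rate: 9·log³(n) ≺ 4·n² ≺ 4·n² log(n).
The fastest-growing term 4·n² log(n) dominates as n → ∞; dropping its constant factor gives Θ(n² log n).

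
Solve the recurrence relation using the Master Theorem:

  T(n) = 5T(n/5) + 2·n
Θ(n log n)

Master Theorem: a = 5, b = 5, f(n) = 2·n.
Compute the critical exponent d = log₅(5) = 1.
Compare f(n) = Θ(n) against n^d:
  k = 1 = d, so f(n) = Θ(n^d) — Case 2.
  Work is balanced across levels: T(n) = Θ(n^d log n) = Θ(n log n).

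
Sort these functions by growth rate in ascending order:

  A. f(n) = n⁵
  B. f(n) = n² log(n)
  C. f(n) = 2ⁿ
B < A < C

Comparing growth rates:
B = n² log(n) is O(n² log n)
A = n⁵ is O(n⁵)
C = 2ⁿ is O(2ⁿ)

Therefore, the order from slowest to fastest is: B < A < C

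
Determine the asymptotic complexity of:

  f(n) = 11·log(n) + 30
O(log n)

The dominant term in 11·log(n) + 30 is 11·log(n), which is Θ(log n).
Lower-order terms (30) are asymptotically negligible.
Constants are absorbed, so the tightest bound is O(log n).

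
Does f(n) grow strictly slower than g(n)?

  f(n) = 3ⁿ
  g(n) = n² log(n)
False

f(n) = 3ⁿ is O(3ⁿ), and g(n) = n² log(n) is O(n² log n).
Since O(3ⁿ) grows faster than or equal to O(n² log n), f(n) = o(g(n)) is false.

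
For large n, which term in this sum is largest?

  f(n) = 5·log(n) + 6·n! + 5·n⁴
6·n!

Looking at each term:
  - 5·log(n) is O(log n)
  - 6·n! is O(n!)
  - 5·n⁴ is O(n⁴)

The term 6·n! (O(n!)) grows fastest and dominates all others.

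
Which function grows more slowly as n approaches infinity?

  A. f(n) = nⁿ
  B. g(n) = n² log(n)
B

f(n) = nⁿ is O(nⁿ), while g(n) = n² log(n) is O(n² log n).
Since O(n² log n) grows slower than O(nⁿ), g(n) is dominated.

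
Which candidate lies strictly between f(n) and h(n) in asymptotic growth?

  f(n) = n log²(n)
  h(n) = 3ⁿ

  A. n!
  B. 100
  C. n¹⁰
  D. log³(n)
C

We need g(n) with n log²(n) = o(g(n)) and g(n) = o(3ⁿ), i.e. O(n log² n) ≺ g ≺ O(3ⁿ).
Check each option:
  A. n! — O(n!) does not grow strictly slower than h(n)
  B. 100 — O(1) does not grow strictly faster than f(n)
  C. n¹⁰ — O(n¹⁰) is strictly between O(n log² n) and O(3ⁿ) ✓
  D. log³(n) — O(log³ n) does not grow strictly faster than f(n)

Only option C (n¹⁰) lies strictly between.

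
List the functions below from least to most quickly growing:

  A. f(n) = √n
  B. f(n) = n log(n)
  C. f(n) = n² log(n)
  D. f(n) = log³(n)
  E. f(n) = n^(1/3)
D < E < A < B < C

Comparing growth rates:
D = log³(n) is O(log³ n)
E = n^(1/3) is O(n^(1/3))
A = √n is O(√n)
B = n log(n) is O(n log n)
C = n² log(n) is O(n² log n)

Therefore, the order from slowest to fastest is: D < E < A < B < C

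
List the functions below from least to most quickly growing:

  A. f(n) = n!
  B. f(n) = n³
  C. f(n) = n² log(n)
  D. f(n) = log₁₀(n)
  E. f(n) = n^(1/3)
D < E < C < B < A

Comparing growth rates:
D = log₁₀(n) is O(log n)
E = n^(1/3) is O(n^(1/3))
C = n² log(n) is O(n² log n)
B = n³ is O(n³)
A = n! is O(n!)

Therefore, the order from slowest to fastest is: D < E < C < B < A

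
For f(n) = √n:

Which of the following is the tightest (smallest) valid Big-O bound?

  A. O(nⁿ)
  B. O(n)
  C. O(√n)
C

f(n) = √n is O(√n).
All listed options are valid Big-O bounds (upper bounds),
but O(√n) is the tightest (smallest valid bound).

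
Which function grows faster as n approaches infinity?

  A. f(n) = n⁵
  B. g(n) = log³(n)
A

f(n) = n⁵ is O(n⁵), while g(n) = log³(n) is O(log³ n).
Since O(n⁵) grows faster than O(log³ n), f(n) dominates.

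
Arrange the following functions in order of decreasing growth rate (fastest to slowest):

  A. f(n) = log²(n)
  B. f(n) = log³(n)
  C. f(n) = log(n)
B > A > C

Comparing growth rates:
B = log³(n) is O(log³ n)
A = log²(n) is O(log² n)
C = log(n) is O(log n)

Therefore, the order from fastest to slowest is: B > A > C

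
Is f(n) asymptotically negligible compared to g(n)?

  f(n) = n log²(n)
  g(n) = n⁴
True

f(n) = n log²(n) is O(n log² n), and g(n) = n⁴ is O(n⁴).
Since O(n log² n) grows strictly slower than O(n⁴), f(n) = o(g(n)) is true.
This means lim(n→∞) f(n)/g(n) = 0.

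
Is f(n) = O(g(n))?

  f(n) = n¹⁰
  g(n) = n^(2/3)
False

f(n) = n¹⁰ is O(n¹⁰), and g(n) = n^(2/3) is O(n^(2/3)).
Since O(n¹⁰) grows faster than O(n^(2/3)), f(n) = O(g(n)) is false.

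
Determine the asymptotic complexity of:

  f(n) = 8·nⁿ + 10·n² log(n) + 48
O(nⁿ)

The dominant term in 8·nⁿ + 10·n² log(n) + 48 is 8·nⁿ, which is Θ(nⁿ).
Lower-order terms (10·n² log(n), 48) are asymptotically negligible.
Constants are absorbed, so the tightest bound is O(nⁿ).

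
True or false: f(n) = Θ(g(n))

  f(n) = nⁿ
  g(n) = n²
False

f(n) = nⁿ is O(nⁿ), and g(n) = n² is O(n²).
Since they have different growth rates, f(n) = Θ(g(n)) is false.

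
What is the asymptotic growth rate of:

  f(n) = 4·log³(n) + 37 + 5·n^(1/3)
Θ(n^(1/3))

Order the terms by growth rate: 37 ≺ 4·log³(n) ≺ 5·n^(1/3).
The fastest-growing term 5·n^(1/3) dominates as n → ∞; dropping its constant factor gives Θ(n^(1/3)).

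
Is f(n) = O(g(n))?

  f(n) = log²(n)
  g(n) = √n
True

f(n) = log²(n) is O(log² n), and g(n) = √n is O(√n).
Since O(log² n) ⊆ O(√n) (f grows no faster than g), f(n) = O(g(n)) is true.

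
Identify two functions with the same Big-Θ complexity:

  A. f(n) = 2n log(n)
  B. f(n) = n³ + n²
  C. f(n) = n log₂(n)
A and C

Examining each function:
  A. 2n log(n) is O(n log n)
  B. n³ + n² is O(n³)
  C. n log₂(n) is O(n log n)

Functions A and C both have the same complexity class.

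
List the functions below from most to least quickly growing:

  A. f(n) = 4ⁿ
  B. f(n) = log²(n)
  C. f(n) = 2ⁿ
A > C > B

Comparing growth rates:
A = 4ⁿ is O(4ⁿ)
C = 2ⁿ is O(2ⁿ)
B = log²(n) is O(log² n)

Therefore, the order from fastest to slowest is: A > C > B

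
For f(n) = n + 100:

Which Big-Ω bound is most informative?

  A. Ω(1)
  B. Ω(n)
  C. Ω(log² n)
B

f(n) = n + 100 is Ω(n).
All listed options are valid Big-Ω bounds (lower bounds),
but Ω(n) is the tightest (largest valid bound).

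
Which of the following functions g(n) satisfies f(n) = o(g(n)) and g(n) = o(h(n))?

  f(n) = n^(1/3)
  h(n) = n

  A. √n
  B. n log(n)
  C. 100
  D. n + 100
A

We need g(n) with n^(1/3) = o(g(n)) and g(n) = o(n), i.e. O(n^(1/3)) ≺ g ≺ O(n).
Check each option:
  A. √n — O(√n) is strictly between O(n^(1/3)) and O(n) ✓
  B. n log(n) — O(n log n) does not grow strictly slower than h(n)
  C. 100 — O(1) does not grow strictly faster than f(n)
  D. n + 100 — O(n) does not grow strictly slower than h(n)

Only option A (√n) lies strictly between.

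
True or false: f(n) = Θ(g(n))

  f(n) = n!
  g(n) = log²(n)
False

f(n) = n! is O(n!), and g(n) = log²(n) is O(log² n).
Since they have different growth rates, f(n) = Θ(g(n)) is false.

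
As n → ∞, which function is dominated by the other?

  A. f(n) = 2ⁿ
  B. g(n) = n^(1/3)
B

f(n) = 2ⁿ is O(2ⁿ), while g(n) = n^(1/3) is O(n^(1/3)).
Since O(n^(1/3)) grows slower than O(2ⁿ), g(n) is dominated.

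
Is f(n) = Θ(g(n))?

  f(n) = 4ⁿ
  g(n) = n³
False

f(n) = 4ⁿ is O(4ⁿ), and g(n) = n³ is O(n³).
Since they have different growth rates, f(n) = Θ(g(n)) is false.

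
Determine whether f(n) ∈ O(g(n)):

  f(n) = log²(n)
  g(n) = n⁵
True

f(n) = log²(n) is O(log² n), and g(n) = n⁵ is O(n⁵).
Since O(log² n) ⊆ O(n⁵) (f grows no faster than g), f(n) = O(g(n)) is true.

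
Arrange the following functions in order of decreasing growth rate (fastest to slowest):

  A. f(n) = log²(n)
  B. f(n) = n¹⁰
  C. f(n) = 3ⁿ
C > B > A

Comparing growth rates:
C = 3ⁿ is O(3ⁿ)
B = n¹⁰ is O(n¹⁰)
A = log²(n) is O(log² n)

Therefore, the order from fastest to slowest is: C > B > A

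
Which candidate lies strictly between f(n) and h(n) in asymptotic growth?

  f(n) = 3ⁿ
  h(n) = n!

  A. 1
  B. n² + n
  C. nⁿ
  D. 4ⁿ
D

We need g(n) with 3ⁿ = o(g(n)) and g(n) = o(n!), i.e. O(3ⁿ) ≺ g ≺ O(n!).
Check each option:
  A. 1 — O(1) does not grow strictly faster than f(n)
  B. n² + n — O(n²) does not grow strictly faster than f(n)
  C. nⁿ — O(nⁿ) does not grow strictly slower than h(n)
  D. 4ⁿ — O(4ⁿ) is strictly between O(3ⁿ) and O(n!) ✓

Only option D (4ⁿ) lies strictly between.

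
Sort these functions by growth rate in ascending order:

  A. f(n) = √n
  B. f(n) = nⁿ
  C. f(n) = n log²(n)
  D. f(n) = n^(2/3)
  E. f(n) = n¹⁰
A < D < C < E < B

Comparing growth rates:
A = √n is O(√n)
D = n^(2/3) is O(n^(2/3))
C = n log²(n) is O(n log² n)
E = n¹⁰ is O(n¹⁰)
B = nⁿ is O(nⁿ)

Therefore, the order from slowest to fastest is: A < D < C < E < B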